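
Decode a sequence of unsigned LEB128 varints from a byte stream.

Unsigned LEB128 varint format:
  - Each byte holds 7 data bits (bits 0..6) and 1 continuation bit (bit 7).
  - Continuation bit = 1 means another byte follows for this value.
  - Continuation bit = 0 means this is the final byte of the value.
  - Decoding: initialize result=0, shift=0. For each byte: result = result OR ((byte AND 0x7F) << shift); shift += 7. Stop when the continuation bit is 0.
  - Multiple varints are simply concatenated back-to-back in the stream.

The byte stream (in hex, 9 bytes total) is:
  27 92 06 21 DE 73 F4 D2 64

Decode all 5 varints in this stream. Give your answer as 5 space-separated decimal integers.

  byte[0]=0x27 cont=0 payload=0x27=39: acc |= 39<<0 -> acc=39 shift=7 [end]
Varint 1: bytes[0:1] = 27 -> value 39 (1 byte(s))
  byte[1]=0x92 cont=1 payload=0x12=18: acc |= 18<<0 -> acc=18 shift=7
  byte[2]=0x06 cont=0 payload=0x06=6: acc |= 6<<7 -> acc=786 shift=14 [end]
Varint 2: bytes[1:3] = 92 06 -> value 786 (2 byte(s))
  byte[3]=0x21 cont=0 payload=0x21=33: acc |= 33<<0 -> acc=33 shift=7 [end]
Varint 3: bytes[3:4] = 21 -> value 33 (1 byte(s))
  byte[4]=0xDE cont=1 payload=0x5E=94: acc |= 94<<0 -> acc=94 shift=7
  byte[5]=0x73 cont=0 payload=0x73=115: acc |= 115<<7 -> acc=14814 shift=14 [end]
Varint 4: bytes[4:6] = DE 73 -> value 14814 (2 byte(s))
  byte[6]=0xF4 cont=1 payload=0x74=116: acc |= 116<<0 -> acc=116 shift=7
  byte[7]=0xD2 cont=1 payload=0x52=82: acc |= 82<<7 -> acc=10612 shift=14
  byte[8]=0x64 cont=0 payload=0x64=100: acc |= 100<<14 -> acc=1649012 shift=21 [end]
Varint 5: bytes[6:9] = F4 D2 64 -> value 1649012 (3 byte(s))

Answer: 39 786 33 14814 1649012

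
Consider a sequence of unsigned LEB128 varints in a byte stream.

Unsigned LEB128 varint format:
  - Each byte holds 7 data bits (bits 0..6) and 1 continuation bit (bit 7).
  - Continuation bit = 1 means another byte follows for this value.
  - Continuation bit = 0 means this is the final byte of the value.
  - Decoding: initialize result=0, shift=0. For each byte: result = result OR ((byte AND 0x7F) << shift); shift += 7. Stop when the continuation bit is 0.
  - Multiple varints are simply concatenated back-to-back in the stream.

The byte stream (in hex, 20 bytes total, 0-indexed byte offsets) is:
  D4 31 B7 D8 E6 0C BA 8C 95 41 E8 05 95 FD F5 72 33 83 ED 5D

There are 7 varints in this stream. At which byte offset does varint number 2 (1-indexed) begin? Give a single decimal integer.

Answer: 2

Derivation:
  byte[0]=0xD4 cont=1 payload=0x54=84: acc |= 84<<0 -> acc=84 shift=7
  byte[1]=0x31 cont=0 payload=0x31=49: acc |= 49<<7 -> acc=6356 shift=14 [end]
Varint 1: bytes[0:2] = D4 31 -> value 6356 (2 byte(s))
  byte[2]=0xB7 cont=1 payload=0x37=55: acc |= 55<<0 -> acc=55 shift=7
  byte[3]=0xD8 cont=1 payload=0x58=88: acc |= 88<<7 -> acc=11319 shift=14
  byte[4]=0xE6 cont=1 payload=0x66=102: acc |= 102<<14 -> acc=1682487 shift=21
  byte[5]=0x0C cont=0 payload=0x0C=12: acc |= 12<<21 -> acc=26848311 shift=28 [end]
Varint 2: bytes[2:6] = B7 D8 E6 0C -> value 26848311 (4 byte(s))
  byte[6]=0xBA cont=1 payload=0x3A=58: acc |= 58<<0 -> acc=58 shift=7
  byte[7]=0x8C cont=1 payload=0x0C=12: acc |= 12<<7 -> acc=1594 shift=14
  byte[8]=0x95 cont=1 payload=0x15=21: acc |= 21<<14 -> acc=345658 shift=21
  byte[9]=0x41 cont=0 payload=0x41=65: acc |= 65<<21 -> acc=136660538 shift=28 [end]
Varint 3: bytes[6:10] = BA 8C 95 41 -> value 136660538 (4 byte(s))
  byte[10]=0xE8 cont=1 payload=0x68=104: acc |= 104<<0 -> acc=104 shift=7
  byte[11]=0x05 cont=0 payload=0x05=5: acc |= 5<<7 -> acc=744 shift=14 [end]
Varint 4: bytes[10:12] = E8 05 -> value 744 (2 byte(s))
  byte[12]=0x95 cont=1 payload=0x15=21: acc |= 21<<0 -> acc=21 shift=7
  byte[13]=0xFD cont=1 payload=0x7D=125: acc |= 125<<7 -> acc=16021 shift=14
  byte[14]=0xF5 cont=1 payload=0x75=117: acc |= 117<<14 -> acc=1932949 shift=21
  byte[15]=0x72 cont=0 payload=0x72=114: acc |= 114<<21 -> acc=241008277 shift=28 [end]
Varint 5: bytes[12:16] = 95 FD F5 72 -> value 241008277 (4 byte(s))
  byte[16]=0x33 cont=0 payload=0x33=51: acc |= 51<<0 -> acc=51 shift=7 [end]
Varint 6: bytes[16:17] = 33 -> value 51 (1 byte(s))
  byte[17]=0x83 cont=1 payload=0x03=3: acc |= 3<<0 -> acc=3 shift=7
  byte[18]=0xED cont=1 payload=0x6D=109: acc |= 109<<7 -> acc=13955 shift=14
  byte[19]=0x5D cont=0 payload=0x5D=93: acc |= 93<<14 -> acc=1537667 shift=21 [end]
Varint 7: bytes[17:20] = 83 ED 5D -> value 1537667 (3 byte(s))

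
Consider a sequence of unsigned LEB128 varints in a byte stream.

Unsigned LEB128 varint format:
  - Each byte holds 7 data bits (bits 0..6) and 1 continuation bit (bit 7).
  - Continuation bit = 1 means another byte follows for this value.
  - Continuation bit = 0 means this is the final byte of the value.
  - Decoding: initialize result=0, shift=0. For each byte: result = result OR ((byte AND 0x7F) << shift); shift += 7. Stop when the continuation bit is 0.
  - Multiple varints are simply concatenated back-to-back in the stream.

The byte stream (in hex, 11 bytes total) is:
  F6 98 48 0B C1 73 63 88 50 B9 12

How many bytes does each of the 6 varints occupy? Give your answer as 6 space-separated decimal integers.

Answer: 3 1 2 1 2 2

Derivation:
  byte[0]=0xF6 cont=1 payload=0x76=118: acc |= 118<<0 -> acc=118 shift=7
  byte[1]=0x98 cont=1 payload=0x18=24: acc |= 24<<7 -> acc=3190 shift=14
  byte[2]=0x48 cont=0 payload=0x48=72: acc |= 72<<14 -> acc=1182838 shift=21 [end]
Varint 1: bytes[0:3] = F6 98 48 -> value 1182838 (3 byte(s))
  byte[3]=0x0B cont=0 payload=0x0B=11: acc |= 11<<0 -> acc=11 shift=7 [end]
Varint 2: bytes[3:4] = 0B -> value 11 (1 byte(s))
  byte[4]=0xC1 cont=1 payload=0x41=65: acc |= 65<<0 -> acc=65 shift=7
  byte[5]=0x73 cont=0 payload=0x73=115: acc |= 115<<7 -> acc=14785 shift=14 [end]
Varint 3: bytes[4:6] = C1 73 -> value 14785 (2 byte(s))
  byte[6]=0x63 cont=0 payload=0x63=99: acc |= 99<<0 -> acc=99 shift=7 [end]
Varint 4: bytes[6:7] = 63 -> value 99 (1 byte(s))
  byte[7]=0x88 cont=1 payload=0x08=8: acc |= 8<<0 -> acc=8 shift=7
  byte[8]=0x50 cont=0 payload=0x50=80: acc |= 80<<7 -> acc=10248 shift=14 [end]
Varint 5: bytes[7:9] = 88 50 -> value 10248 (2 byte(s))
  byte[9]=0xB9 cont=1 payload=0x39=57: acc |= 57<<0 -> acc=57 shift=7
  byte[10]=0x12 cont=0 payload=0x12=18: acc |= 18<<7 -> acc=2361 shift=14 [end]
Varint 6: bytes[9:11] = B9 12 -> value 2361 (2 byte(s))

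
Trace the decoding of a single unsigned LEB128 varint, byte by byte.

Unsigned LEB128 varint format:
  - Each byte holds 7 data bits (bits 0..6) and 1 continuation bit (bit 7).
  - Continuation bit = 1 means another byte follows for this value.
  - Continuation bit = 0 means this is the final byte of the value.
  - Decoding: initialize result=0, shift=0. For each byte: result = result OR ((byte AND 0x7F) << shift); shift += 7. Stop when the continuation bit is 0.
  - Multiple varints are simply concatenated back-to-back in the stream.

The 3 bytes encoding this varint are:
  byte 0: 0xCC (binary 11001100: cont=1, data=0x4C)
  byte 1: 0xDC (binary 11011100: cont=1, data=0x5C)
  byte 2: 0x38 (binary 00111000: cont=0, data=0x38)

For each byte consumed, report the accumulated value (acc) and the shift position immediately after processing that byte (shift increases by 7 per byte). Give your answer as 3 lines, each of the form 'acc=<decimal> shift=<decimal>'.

byte 0=0xCC: payload=0x4C=76, contrib = 76<<0 = 76; acc -> 76, shift -> 7
byte 1=0xDC: payload=0x5C=92, contrib = 92<<7 = 11776; acc -> 11852, shift -> 14
byte 2=0x38: payload=0x38=56, contrib = 56<<14 = 917504; acc -> 929356, shift -> 21

Answer: acc=76 shift=7
acc=11852 shift=14
acc=929356 shift=21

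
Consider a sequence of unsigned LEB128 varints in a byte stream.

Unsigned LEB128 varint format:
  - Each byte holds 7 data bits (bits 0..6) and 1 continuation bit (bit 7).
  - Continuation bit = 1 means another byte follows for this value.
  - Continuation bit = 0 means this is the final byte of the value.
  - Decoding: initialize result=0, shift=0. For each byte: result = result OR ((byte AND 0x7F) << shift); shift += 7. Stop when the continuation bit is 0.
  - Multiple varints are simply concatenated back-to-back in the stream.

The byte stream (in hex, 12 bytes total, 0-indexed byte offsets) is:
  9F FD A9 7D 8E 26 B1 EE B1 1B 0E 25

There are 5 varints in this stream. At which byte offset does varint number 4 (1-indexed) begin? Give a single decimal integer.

Answer: 10

Derivation:
  byte[0]=0x9F cont=1 payload=0x1F=31: acc |= 31<<0 -> acc=31 shift=7
  byte[1]=0xFD cont=1 payload=0x7D=125: acc |= 125<<7 -> acc=16031 shift=14
  byte[2]=0xA9 cont=1 payload=0x29=41: acc |= 41<<14 -> acc=687775 shift=21
  byte[3]=0x7D cont=0 payload=0x7D=125: acc |= 125<<21 -> acc=262831775 shift=28 [end]
Varint 1: bytes[0:4] = 9F FD A9 7D -> value 262831775 (4 byte(s))
  byte[4]=0x8E cont=1 payload=0x0E=14: acc |= 14<<0 -> acc=14 shift=7
  byte[5]=0x26 cont=0 payload=0x26=38: acc |= 38<<7 -> acc=4878 shift=14 [end]
Varint 2: bytes[4:6] = 8E 26 -> value 4878 (2 byte(s))
  byte[6]=0xB1 cont=1 payload=0x31=49: acc |= 49<<0 -> acc=49 shift=7
  byte[7]=0xEE cont=1 payload=0x6E=110: acc |= 110<<7 -> acc=14129 shift=14
  byte[8]=0xB1 cont=1 payload=0x31=49: acc |= 49<<14 -> acc=816945 shift=21
  byte[9]=0x1B cont=0 payload=0x1B=27: acc |= 27<<21 -> acc=57440049 shift=28 [end]
Varint 3: bytes[6:10] = B1 EE B1 1B -> value 57440049 (4 byte(s))
  byte[10]=0x0E cont=0 payload=0x0E=14: acc |= 14<<0 -> acc=14 shift=7 [end]
Varint 4: bytes[10:11] = 0E -> value 14 (1 byte(s))
  byte[11]=0x25 cont=0 payload=0x25=37: acc |= 37<<0 -> acc=37 shift=7 [end]
Varint 5: bytes[11:12] = 25 -> value 37 (1 byte(s))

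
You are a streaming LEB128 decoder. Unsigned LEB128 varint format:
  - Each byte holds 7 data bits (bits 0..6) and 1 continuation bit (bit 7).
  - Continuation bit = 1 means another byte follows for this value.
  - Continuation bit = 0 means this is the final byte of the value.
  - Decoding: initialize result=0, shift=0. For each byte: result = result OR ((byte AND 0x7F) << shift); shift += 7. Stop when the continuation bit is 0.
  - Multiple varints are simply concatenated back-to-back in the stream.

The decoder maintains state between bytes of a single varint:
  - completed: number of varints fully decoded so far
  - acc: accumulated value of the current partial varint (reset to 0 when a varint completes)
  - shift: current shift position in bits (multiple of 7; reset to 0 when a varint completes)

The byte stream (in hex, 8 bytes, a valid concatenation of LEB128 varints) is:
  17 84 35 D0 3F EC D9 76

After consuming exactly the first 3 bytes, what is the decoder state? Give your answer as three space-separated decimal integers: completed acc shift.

byte[0]=0x17 cont=0 payload=0x17: varint #1 complete (value=23); reset -> completed=1 acc=0 shift=0
byte[1]=0x84 cont=1 payload=0x04: acc |= 4<<0 -> completed=1 acc=4 shift=7
byte[2]=0x35 cont=0 payload=0x35: varint #2 complete (value=6788); reset -> completed=2 acc=0 shift=0

Answer: 2 0 0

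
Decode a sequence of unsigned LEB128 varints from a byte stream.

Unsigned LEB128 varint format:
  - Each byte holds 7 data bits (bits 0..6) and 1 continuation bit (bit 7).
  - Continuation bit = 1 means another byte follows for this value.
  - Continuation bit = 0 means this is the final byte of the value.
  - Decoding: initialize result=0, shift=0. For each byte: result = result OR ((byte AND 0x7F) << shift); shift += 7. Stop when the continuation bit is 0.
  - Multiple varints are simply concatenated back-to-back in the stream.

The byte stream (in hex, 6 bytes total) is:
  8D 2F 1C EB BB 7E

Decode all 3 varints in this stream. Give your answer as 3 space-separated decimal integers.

  byte[0]=0x8D cont=1 payload=0x0D=13: acc |= 13<<0 -> acc=13 shift=7
  byte[1]=0x2F cont=0 payload=0x2F=47: acc |= 47<<7 -> acc=6029 shift=14 [end]
Varint 1: bytes[0:2] = 8D 2F -> value 6029 (2 byte(s))
  byte[2]=0x1C cont=0 payload=0x1C=28: acc |= 28<<0 -> acc=28 shift=7 [end]
Varint 2: bytes[2:3] = 1C -> value 28 (1 byte(s))
  byte[3]=0xEB cont=1 payload=0x6B=107: acc |= 107<<0 -> acc=107 shift=7
  byte[4]=0xBB cont=1 payload=0x3B=59: acc |= 59<<7 -> acc=7659 shift=14
  byte[5]=0x7E cont=0 payload=0x7E=126: acc |= 126<<14 -> acc=2072043 shift=21 [end]
Varint 3: bytes[3:6] = EB BB 7E -> value 2072043 (3 byte(s))

Answer: 6029 28 2072043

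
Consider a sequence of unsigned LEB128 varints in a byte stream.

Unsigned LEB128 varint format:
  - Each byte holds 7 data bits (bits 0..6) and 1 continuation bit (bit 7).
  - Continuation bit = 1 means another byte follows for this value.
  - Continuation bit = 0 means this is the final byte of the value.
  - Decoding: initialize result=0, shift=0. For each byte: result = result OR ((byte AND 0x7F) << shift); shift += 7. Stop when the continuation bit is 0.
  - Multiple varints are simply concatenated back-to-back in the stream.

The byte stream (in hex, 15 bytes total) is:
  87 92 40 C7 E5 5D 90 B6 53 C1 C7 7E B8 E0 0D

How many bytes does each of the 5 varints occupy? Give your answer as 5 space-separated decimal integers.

  byte[0]=0x87 cont=1 payload=0x07=7: acc |= 7<<0 -> acc=7 shift=7
  byte[1]=0x92 cont=1 payload=0x12=18: acc |= 18<<7 -> acc=2311 shift=14
  byte[2]=0x40 cont=0 payload=0x40=64: acc |= 64<<14 -> acc=1050887 shift=21 [end]
Varint 1: bytes[0:3] = 87 92 40 -> value 1050887 (3 byte(s))
  byte[3]=0xC7 cont=1 payload=0x47=71: acc |= 71<<0 -> acc=71 shift=7
  byte[4]=0xE5 cont=1 payload=0x65=101: acc |= 101<<7 -> acc=12999 shift=14
  byte[5]=0x5D cont=0 payload=0x5D=93: acc |= 93<<14 -> acc=1536711 shift=21 [end]
Varint 2: bytes[3:6] = C7 E5 5D -> value 1536711 (3 byte(s))
  byte[6]=0x90 cont=1 payload=0x10=16: acc |= 16<<0 -> acc=16 shift=7
  byte[7]=0xB6 cont=1 payload=0x36=54: acc |= 54<<7 -> acc=6928 shift=14
  byte[8]=0x53 cont=0 payload=0x53=83: acc |= 83<<14 -> acc=1366800 shift=21 [end]
Varint 3: bytes[6:9] = 90 B6 53 -> value 1366800 (3 byte(s))
  byte[9]=0xC1 cont=1 payload=0x41=65: acc |= 65<<0 -> acc=65 shift=7
  byte[10]=0xC7 cont=1 payload=0x47=71: acc |= 71<<7 -> acc=9153 shift=14
  byte[11]=0x7E cont=0 payload=0x7E=126: acc |= 126<<14 -> acc=2073537 shift=21 [end]
Varint 4: bytes[9:12] = C1 C7 7E -> value 2073537 (3 byte(s))
  byte[12]=0xB8 cont=1 payload=0x38=56: acc |= 56<<0 -> acc=56 shift=7
  byte[13]=0xE0 cont=1 payload=0x60=96: acc |= 96<<7 -> acc=12344 shift=14
  byte[14]=0x0D cont=0 payload=0x0D=13: acc |= 13<<14 -> acc=225336 shift=21 [end]
Varint 5: bytes[12:15] = B8 E0 0D -> value 225336 (3 byte(s))

Answer: 3 3 3 3 3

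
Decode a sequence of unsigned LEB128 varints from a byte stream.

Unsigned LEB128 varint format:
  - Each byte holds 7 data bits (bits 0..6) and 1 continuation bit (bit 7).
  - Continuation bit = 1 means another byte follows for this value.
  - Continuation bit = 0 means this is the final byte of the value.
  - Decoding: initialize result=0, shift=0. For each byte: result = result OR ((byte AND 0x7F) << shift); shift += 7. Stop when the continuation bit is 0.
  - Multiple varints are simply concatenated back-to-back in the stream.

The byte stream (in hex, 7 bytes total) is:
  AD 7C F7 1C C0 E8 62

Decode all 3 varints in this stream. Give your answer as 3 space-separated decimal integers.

Answer: 15917 3703 1619008

Derivation:
  byte[0]=0xAD cont=1 payload=0x2D=45: acc |= 45<<0 -> acc=45 shift=7
  byte[1]=0x7C cont=0 payload=0x7C=124: acc |= 124<<7 -> acc=15917 shift=14 [end]
Varint 1: bytes[0:2] = AD 7C -> value 15917 (2 byte(s))
  byte[2]=0xF7 cont=1 payload=0x77=119: acc |= 119<<0 -> acc=119 shift=7
  byte[3]=0x1C cont=0 payload=0x1C=28: acc |= 28<<7 -> acc=3703 shift=14 [end]
Varint 2: bytes[2:4] = F7 1C -> value 3703 (2 byte(s))
  byte[4]=0xC0 cont=1 payload=0x40=64: acc |= 64<<0 -> acc=64 shift=7
  byte[5]=0xE8 cont=1 payload=0x68=104: acc |= 104<<7 -> acc=13376 shift=14
  byte[6]=0x62 cont=0 payload=0x62=98: acc |= 98<<14 -> acc=1619008 shift=21 [end]
Varint 3: bytes[4:7] = C0 E8 62 -> value 1619008 (3 byte(s))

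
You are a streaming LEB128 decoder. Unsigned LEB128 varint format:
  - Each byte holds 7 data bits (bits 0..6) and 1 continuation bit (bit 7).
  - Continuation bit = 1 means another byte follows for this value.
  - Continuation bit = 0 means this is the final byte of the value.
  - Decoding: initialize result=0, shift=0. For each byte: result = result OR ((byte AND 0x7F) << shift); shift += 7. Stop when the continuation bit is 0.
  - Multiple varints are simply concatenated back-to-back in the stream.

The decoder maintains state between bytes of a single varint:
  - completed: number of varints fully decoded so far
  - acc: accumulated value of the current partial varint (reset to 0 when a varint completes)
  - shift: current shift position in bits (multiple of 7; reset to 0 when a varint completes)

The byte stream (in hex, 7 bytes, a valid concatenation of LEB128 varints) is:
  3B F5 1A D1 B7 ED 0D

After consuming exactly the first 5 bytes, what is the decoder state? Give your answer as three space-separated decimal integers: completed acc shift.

byte[0]=0x3B cont=0 payload=0x3B: varint #1 complete (value=59); reset -> completed=1 acc=0 shift=0
byte[1]=0xF5 cont=1 payload=0x75: acc |= 117<<0 -> completed=1 acc=117 shift=7
byte[2]=0x1A cont=0 payload=0x1A: varint #2 complete (value=3445); reset -> completed=2 acc=0 shift=0
byte[3]=0xD1 cont=1 payload=0x51: acc |= 81<<0 -> completed=2 acc=81 shift=7
byte[4]=0xB7 cont=1 payload=0x37: acc |= 55<<7 -> completed=2 acc=7121 shift=14

Answer: 2 7121 14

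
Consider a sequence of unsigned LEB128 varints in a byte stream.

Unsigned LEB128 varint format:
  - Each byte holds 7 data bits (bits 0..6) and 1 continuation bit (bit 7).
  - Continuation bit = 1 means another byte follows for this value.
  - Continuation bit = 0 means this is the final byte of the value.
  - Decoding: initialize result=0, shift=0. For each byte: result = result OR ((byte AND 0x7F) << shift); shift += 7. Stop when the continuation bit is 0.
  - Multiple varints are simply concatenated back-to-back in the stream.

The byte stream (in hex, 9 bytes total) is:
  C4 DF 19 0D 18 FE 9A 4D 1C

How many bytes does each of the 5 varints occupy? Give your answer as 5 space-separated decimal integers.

Answer: 3 1 1 3 1

Derivation:
  byte[0]=0xC4 cont=1 payload=0x44=68: acc |= 68<<0 -> acc=68 shift=7
  byte[1]=0xDF cont=1 payload=0x5F=95: acc |= 95<<7 -> acc=12228 shift=14
  byte[2]=0x19 cont=0 payload=0x19=25: acc |= 25<<14 -> acc=421828 shift=21 [end]
Varint 1: bytes[0:3] = C4 DF 19 -> value 421828 (3 byte(s))
  byte[3]=0x0D cont=0 payload=0x0D=13: acc |= 13<<0 -> acc=13 shift=7 [end]
Varint 2: bytes[3:4] = 0D -> value 13 (1 byte(s))
  byte[4]=0x18 cont=0 payload=0x18=24: acc |= 24<<0 -> acc=24 shift=7 [end]
Varint 3: bytes[4:5] = 18 -> value 24 (1 byte(s))
  byte[5]=0xFE cont=1 payload=0x7E=126: acc |= 126<<0 -> acc=126 shift=7
  byte[6]=0x9A cont=1 payload=0x1A=26: acc |= 26<<7 -> acc=3454 shift=14
  byte[7]=0x4D cont=0 payload=0x4D=77: acc |= 77<<14 -> acc=1265022 shift=21 [end]
Varint 4: bytes[5:8] = FE 9A 4D -> value 1265022 (3 byte(s))
  byte[8]=0x1C cont=0 payload=0x1C=28: acc |= 28<<0 -> acc=28 shift=7 [end]
Varint 5: bytes[8:9] = 1C -> value 28 (1 byte(s))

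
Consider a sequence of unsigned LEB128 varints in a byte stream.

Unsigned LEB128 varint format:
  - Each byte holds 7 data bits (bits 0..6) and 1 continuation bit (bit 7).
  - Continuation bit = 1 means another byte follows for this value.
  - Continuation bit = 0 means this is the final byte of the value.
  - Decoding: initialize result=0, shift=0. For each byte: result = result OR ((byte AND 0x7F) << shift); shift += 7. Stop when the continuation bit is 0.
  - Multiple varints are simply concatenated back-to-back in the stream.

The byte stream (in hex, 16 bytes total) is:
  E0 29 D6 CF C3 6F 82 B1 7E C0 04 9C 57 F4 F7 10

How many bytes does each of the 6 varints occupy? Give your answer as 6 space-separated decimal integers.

  byte[0]=0xE0 cont=1 payload=0x60=96: acc |= 96<<0 -> acc=96 shift=7
  byte[1]=0x29 cont=0 payload=0x29=41: acc |= 41<<7 -> acc=5344 shift=14 [end]
Varint 1: bytes[0:2] = E0 29 -> value 5344 (2 byte(s))
  byte[2]=0xD6 cont=1 payload=0x56=86: acc |= 86<<0 -> acc=86 shift=7
  byte[3]=0xCF cont=1 payload=0x4F=79: acc |= 79<<7 -> acc=10198 shift=14
  byte[4]=0xC3 cont=1 payload=0x43=67: acc |= 67<<14 -> acc=1107926 shift=21
  byte[5]=0x6F cont=0 payload=0x6F=111: acc |= 111<<21 -> acc=233891798 shift=28 [end]
Varint 2: bytes[2:6] = D6 CF C3 6F -> value 233891798 (4 byte(s))
  byte[6]=0x82 cont=1 payload=0x02=2: acc |= 2<<0 -> acc=2 shift=7
  byte[7]=0xB1 cont=1 payload=0x31=49: acc |= 49<<7 -> acc=6274 shift=14
  byte[8]=0x7E cont=0 payload=0x7E=126: acc |= 126<<14 -> acc=2070658 shift=21 [end]
Varint 3: bytes[6:9] = 82 B1 7E -> value 2070658 (3 byte(s))
  byte[9]=0xC0 cont=1 payload=0x40=64: acc |= 64<<0 -> acc=64 shift=7
  byte[10]=0x04 cont=0 payload=0x04=4: acc |= 4<<7 -> acc=576 shift=14 [end]
Varint 4: bytes[9:11] = C0 04 -> value 576 (2 byte(s))
  byte[11]=0x9C cont=1 payload=0x1C=28: acc |= 28<<0 -> acc=28 shift=7
  byte[12]=0x57 cont=0 payload=0x57=87: acc |= 87<<7 -> acc=11164 shift=14 [end]
Varint 5: bytes[11:13] = 9C 57 -> value 11164 (2 byte(s))
  byte[13]=0xF4 cont=1 payload=0x74=116: acc |= 116<<0 -> acc=116 shift=7
  byte[14]=0xF7 cont=1 payload=0x77=119: acc |= 119<<7 -> acc=15348 shift=14
  byte[15]=0x10 cont=0 payload=0x10=16: acc |= 16<<14 -> acc=277492 shift=21 [end]
Varint 6: bytes[13:16] = F4 F7 10 -> value 277492 (3 byte(s))

Answer: 2 4 3 2 2 3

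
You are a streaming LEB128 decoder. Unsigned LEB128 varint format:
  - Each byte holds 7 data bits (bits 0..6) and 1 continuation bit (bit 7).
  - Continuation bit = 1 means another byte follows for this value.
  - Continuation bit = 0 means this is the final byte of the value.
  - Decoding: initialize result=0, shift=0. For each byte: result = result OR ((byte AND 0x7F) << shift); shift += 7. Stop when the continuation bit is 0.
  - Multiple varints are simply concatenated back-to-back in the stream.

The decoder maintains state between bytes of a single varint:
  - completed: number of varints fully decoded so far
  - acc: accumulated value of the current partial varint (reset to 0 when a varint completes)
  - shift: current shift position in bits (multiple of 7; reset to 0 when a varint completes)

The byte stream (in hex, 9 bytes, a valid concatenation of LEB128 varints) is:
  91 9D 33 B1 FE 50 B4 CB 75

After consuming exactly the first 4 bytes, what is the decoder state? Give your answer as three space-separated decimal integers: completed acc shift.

Answer: 1 49 7

Derivation:
byte[0]=0x91 cont=1 payload=0x11: acc |= 17<<0 -> completed=0 acc=17 shift=7
byte[1]=0x9D cont=1 payload=0x1D: acc |= 29<<7 -> completed=0 acc=3729 shift=14
byte[2]=0x33 cont=0 payload=0x33: varint #1 complete (value=839313); reset -> completed=1 acc=0 shift=0
byte[3]=0xB1 cont=1 payload=0x31: acc |= 49<<0 -> completed=1 acc=49 shift=7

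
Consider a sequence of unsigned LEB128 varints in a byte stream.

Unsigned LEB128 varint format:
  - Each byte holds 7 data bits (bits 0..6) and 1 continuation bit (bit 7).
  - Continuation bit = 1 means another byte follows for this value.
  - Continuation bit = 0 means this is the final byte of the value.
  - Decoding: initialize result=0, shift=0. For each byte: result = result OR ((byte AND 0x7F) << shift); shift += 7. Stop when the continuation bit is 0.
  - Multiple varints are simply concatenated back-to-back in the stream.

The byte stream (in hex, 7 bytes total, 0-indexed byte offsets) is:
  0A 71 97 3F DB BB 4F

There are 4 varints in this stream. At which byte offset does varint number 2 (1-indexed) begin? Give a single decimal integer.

  byte[0]=0x0A cont=0 payload=0x0A=10: acc |= 10<<0 -> acc=10 shift=7 [end]
Varint 1: bytes[0:1] = 0A -> value 10 (1 byte(s))
  byte[1]=0x71 cont=0 payload=0x71=113: acc |= 113<<0 -> acc=113 shift=7 [end]
Varint 2: bytes[1:2] = 71 -> value 113 (1 byte(s))
  byte[2]=0x97 cont=1 payload=0x17=23: acc |= 23<<0 -> acc=23 shift=7
  byte[3]=0x3F cont=0 payload=0x3F=63: acc |= 63<<7 -> acc=8087 shift=14 [end]
Varint 3: bytes[2:4] = 97 3F -> value 8087 (2 byte(s))
  byte[4]=0xDB cont=1 payload=0x5B=91: acc |= 91<<0 -> acc=91 shift=7
  byte[5]=0xBB cont=1 payload=0x3B=59: acc |= 59<<7 -> acc=7643 shift=14
  byte[6]=0x4F cont=0 payload=0x4F=79: acc |= 79<<14 -> acc=1301979 shift=21 [end]
Varint 4: bytes[4:7] = DB BB 4F -> value 1301979 (3 byte(s))

Answer: 1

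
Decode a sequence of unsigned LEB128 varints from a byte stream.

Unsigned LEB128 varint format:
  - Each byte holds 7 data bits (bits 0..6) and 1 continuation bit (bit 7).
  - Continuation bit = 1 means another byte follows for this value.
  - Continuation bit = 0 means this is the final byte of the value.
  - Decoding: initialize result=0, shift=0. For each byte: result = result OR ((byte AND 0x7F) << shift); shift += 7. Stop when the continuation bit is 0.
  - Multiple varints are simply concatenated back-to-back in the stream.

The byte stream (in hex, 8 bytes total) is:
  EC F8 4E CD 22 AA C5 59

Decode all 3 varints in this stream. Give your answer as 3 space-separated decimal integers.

  byte[0]=0xEC cont=1 payload=0x6C=108: acc |= 108<<0 -> acc=108 shift=7
  byte[1]=0xF8 cont=1 payload=0x78=120: acc |= 120<<7 -> acc=15468 shift=14
  byte[2]=0x4E cont=0 payload=0x4E=78: acc |= 78<<14 -> acc=1293420 shift=21 [end]
Varint 1: bytes[0:3] = EC F8 4E -> value 1293420 (3 byte(s))
  byte[3]=0xCD cont=1 payload=0x4D=77: acc |= 77<<0 -> acc=77 shift=7
  byte[4]=0x22 cont=0 payload=0x22=34: acc |= 34<<7 -> acc=4429 shift=14 [end]
Varint 2: bytes[3:5] = CD 22 -> value 4429 (2 byte(s))
  byte[5]=0xAA cont=1 payload=0x2A=42: acc |= 42<<0 -> acc=42 shift=7
  byte[6]=0xC5 cont=1 payload=0x45=69: acc |= 69<<7 -> acc=8874 shift=14
  byte[7]=0x59 cont=0 payload=0x59=89: acc |= 89<<14 -> acc=1467050 shift=21 [end]
Varint 3: bytes[5:8] = AA C5 59 -> value 1467050 (3 byte(s))

Answer: 1293420 4429 1467050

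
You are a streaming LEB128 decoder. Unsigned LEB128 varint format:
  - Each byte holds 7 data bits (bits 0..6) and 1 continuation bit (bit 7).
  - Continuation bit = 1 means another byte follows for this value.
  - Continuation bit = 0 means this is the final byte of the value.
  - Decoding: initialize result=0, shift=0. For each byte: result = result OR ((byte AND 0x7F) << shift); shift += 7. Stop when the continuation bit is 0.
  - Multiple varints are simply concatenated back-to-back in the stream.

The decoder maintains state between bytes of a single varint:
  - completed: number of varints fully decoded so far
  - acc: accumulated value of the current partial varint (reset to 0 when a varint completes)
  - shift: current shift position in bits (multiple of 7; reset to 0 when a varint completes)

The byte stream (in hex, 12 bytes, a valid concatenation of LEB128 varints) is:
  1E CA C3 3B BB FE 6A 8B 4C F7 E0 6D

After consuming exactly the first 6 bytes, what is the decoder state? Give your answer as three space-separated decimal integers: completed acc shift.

Answer: 2 16187 14

Derivation:
byte[0]=0x1E cont=0 payload=0x1E: varint #1 complete (value=30); reset -> completed=1 acc=0 shift=0
byte[1]=0xCA cont=1 payload=0x4A: acc |= 74<<0 -> completed=1 acc=74 shift=7
byte[2]=0xC3 cont=1 payload=0x43: acc |= 67<<7 -> completed=1 acc=8650 shift=14
byte[3]=0x3B cont=0 payload=0x3B: varint #2 complete (value=975306); reset -> completed=2 acc=0 shift=0
byte[4]=0xBB cont=1 payload=0x3B: acc |= 59<<0 -> completed=2 acc=59 shift=7
byte[5]=0xFE cont=1 payload=0x7E: acc |= 126<<7 -> completed=2 acc=16187 shift=14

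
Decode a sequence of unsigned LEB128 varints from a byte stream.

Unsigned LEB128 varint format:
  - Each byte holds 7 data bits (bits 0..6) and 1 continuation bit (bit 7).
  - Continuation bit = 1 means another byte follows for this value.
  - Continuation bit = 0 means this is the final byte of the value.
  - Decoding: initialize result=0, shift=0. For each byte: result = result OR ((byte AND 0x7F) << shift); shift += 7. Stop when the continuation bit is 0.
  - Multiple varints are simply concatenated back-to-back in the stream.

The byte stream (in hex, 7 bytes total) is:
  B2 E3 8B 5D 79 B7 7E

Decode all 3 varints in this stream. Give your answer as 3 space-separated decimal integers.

Answer: 195228082 121 16183

Derivation:
  byte[0]=0xB2 cont=1 payload=0x32=50: acc |= 50<<0 -> acc=50 shift=7
  byte[1]=0xE3 cont=1 payload=0x63=99: acc |= 99<<7 -> acc=12722 shift=14
  byte[2]=0x8B cont=1 payload=0x0B=11: acc |= 11<<14 -> acc=192946 shift=21
  byte[3]=0x5D cont=0 payload=0x5D=93: acc |= 93<<21 -> acc=195228082 shift=28 [end]
Varint 1: bytes[0:4] = B2 E3 8B 5D -> value 195228082 (4 byte(s))
  byte[4]=0x79 cont=0 payload=0x79=121: acc |= 121<<0 -> acc=121 shift=7 [end]
Varint 2: bytes[4:5] = 79 -> value 121 (1 byte(s))
  byte[5]=0xB7 cont=1 payload=0x37=55: acc |= 55<<0 -> acc=55 shift=7
  byte[6]=0x7E cont=0 payload=0x7E=126: acc |= 126<<7 -> acc=16183 shift=14 [end]
Varint 3: bytes[5:7] = B7 7E -> value 16183 (2 byte(s))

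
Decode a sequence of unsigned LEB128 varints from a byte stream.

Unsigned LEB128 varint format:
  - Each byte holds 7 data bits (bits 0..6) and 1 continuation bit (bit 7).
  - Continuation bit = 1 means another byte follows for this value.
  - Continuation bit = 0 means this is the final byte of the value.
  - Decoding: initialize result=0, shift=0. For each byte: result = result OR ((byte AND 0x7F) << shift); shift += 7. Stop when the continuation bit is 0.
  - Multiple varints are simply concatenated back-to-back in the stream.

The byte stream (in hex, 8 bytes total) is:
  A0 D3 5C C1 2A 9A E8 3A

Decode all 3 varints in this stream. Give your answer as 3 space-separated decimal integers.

  byte[0]=0xA0 cont=1 payload=0x20=32: acc |= 32<<0 -> acc=32 shift=7
  byte[1]=0xD3 cont=1 payload=0x53=83: acc |= 83<<7 -> acc=10656 shift=14
  byte[2]=0x5C cont=0 payload=0x5C=92: acc |= 92<<14 -> acc=1517984 shift=21 [end]
Varint 1: bytes[0:3] = A0 D3 5C -> value 1517984 (3 byte(s))
  byte[3]=0xC1 cont=1 payload=0x41=65: acc |= 65<<0 -> acc=65 shift=7
  byte[4]=0x2A cont=0 payload=0x2A=42: acc |= 42<<7 -> acc=5441 shift=14 [end]
Varint 2: bytes[3:5] = C1 2A -> value 5441 (2 byte(s))
  byte[5]=0x9A cont=1 payload=0x1A=26: acc |= 26<<0 -> acc=26 shift=7
  byte[6]=0xE8 cont=1 payload=0x68=104: acc |= 104<<7 -> acc=13338 shift=14
  byte[7]=0x3A cont=0 payload=0x3A=58: acc |= 58<<14 -> acc=963610 shift=21 [end]
Varint 3: bytes[5:8] = 9A E8 3A -> value 963610 (3 byte(s))

Answer: 1517984 5441 963610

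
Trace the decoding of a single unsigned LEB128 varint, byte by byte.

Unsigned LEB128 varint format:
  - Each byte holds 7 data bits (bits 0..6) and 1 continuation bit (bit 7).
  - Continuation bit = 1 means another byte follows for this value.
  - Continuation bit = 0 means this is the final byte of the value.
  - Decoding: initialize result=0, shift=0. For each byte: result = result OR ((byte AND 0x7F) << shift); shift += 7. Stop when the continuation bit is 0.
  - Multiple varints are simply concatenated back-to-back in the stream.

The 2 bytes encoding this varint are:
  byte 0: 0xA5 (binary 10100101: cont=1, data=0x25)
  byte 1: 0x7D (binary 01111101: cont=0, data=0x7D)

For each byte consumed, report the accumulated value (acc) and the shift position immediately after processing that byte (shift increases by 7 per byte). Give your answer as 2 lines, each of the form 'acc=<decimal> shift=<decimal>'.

Answer: acc=37 shift=7
acc=16037 shift=14

Derivation:
byte 0=0xA5: payload=0x25=37, contrib = 37<<0 = 37; acc -> 37, shift -> 7
byte 1=0x7D: payload=0x7D=125, contrib = 125<<7 = 16000; acc -> 16037, shift -> 14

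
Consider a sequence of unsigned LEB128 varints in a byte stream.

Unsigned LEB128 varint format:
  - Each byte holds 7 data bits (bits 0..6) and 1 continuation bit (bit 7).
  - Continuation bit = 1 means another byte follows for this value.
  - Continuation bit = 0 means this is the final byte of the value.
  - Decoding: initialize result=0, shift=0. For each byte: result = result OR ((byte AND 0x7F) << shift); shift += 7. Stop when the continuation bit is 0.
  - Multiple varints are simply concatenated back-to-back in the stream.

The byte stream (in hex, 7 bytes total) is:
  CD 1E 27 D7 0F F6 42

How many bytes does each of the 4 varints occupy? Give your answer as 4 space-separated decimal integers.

  byte[0]=0xCD cont=1 payload=0x4D=77: acc |= 77<<0 -> acc=77 shift=7
  byte[1]=0x1E cont=0 payload=0x1E=30: acc |= 30<<7 -> acc=3917 shift=14 [end]
Varint 1: bytes[0:2] = CD 1E -> value 3917 (2 byte(s))
  byte[2]=0x27 cont=0 payload=0x27=39: acc |= 39<<0 -> acc=39 shift=7 [end]
Varint 2: bytes[2:3] = 27 -> value 39 (1 byte(s))
  byte[3]=0xD7 cont=1 payload=0x57=87: acc |= 87<<0 -> acc=87 shift=7
  byte[4]=0x0F cont=0 payload=0x0F=15: acc |= 15<<7 -> acc=2007 shift=14 [end]
Varint 3: bytes[3:5] = D7 0F -> value 2007 (2 byte(s))
  byte[5]=0xF6 cont=1 payload=0x76=118: acc |= 118<<0 -> acc=118 shift=7
  byte[6]=0x42 cont=0 payload=0x42=66: acc |= 66<<7 -> acc=8566 shift=14 [end]
Varint 4: bytes[5:7] = F6 42 -> value 8566 (2 byte(s))

Answer: 2 1 2 2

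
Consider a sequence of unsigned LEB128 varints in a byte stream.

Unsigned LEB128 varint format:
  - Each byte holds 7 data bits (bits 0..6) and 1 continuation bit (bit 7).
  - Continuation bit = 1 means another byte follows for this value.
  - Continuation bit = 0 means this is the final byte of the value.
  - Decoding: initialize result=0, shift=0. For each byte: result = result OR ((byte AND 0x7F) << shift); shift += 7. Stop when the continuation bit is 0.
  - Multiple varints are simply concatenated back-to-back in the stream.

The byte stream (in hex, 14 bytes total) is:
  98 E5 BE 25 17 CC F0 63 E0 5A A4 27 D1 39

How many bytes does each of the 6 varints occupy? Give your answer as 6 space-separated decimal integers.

  byte[0]=0x98 cont=1 payload=0x18=24: acc |= 24<<0 -> acc=24 shift=7
  byte[1]=0xE5 cont=1 payload=0x65=101: acc |= 101<<7 -> acc=12952 shift=14
  byte[2]=0xBE cont=1 payload=0x3E=62: acc |= 62<<14 -> acc=1028760 shift=21
  byte[3]=0x25 cont=0 payload=0x25=37: acc |= 37<<21 -> acc=78623384 shift=28 [end]
Varint 1: bytes[0:4] = 98 E5 BE 25 -> value 78623384 (4 byte(s))
  byte[4]=0x17 cont=0 payload=0x17=23: acc |= 23<<0 -> acc=23 shift=7 [end]
Varint 2: bytes[4:5] = 17 -> value 23 (1 byte(s))
  byte[5]=0xCC cont=1 payload=0x4C=76: acc |= 76<<0 -> acc=76 shift=7
  byte[6]=0xF0 cont=1 payload=0x70=112: acc |= 112<<7 -> acc=14412 shift=14
  byte[7]=0x63 cont=0 payload=0x63=99: acc |= 99<<14 -> acc=1636428 shift=21 [end]
Varint 3: bytes[5:8] = CC F0 63 -> value 1636428 (3 byte(s))
  byte[8]=0xE0 cont=1 payload=0x60=96: acc |= 96<<0 -> acc=96 shift=7
  byte[9]=0x5A cont=0 payload=0x5A=90: acc |= 90<<7 -> acc=11616 shift=14 [end]
Varint 4: bytes[8:10] = E0 5A -> value 11616 (2 byte(s))
  byte[10]=0xA4 cont=1 payload=0x24=36: acc |= 36<<0 -> acc=36 shift=7
  byte[11]=0x27 cont=0 payload=0x27=39: acc |= 39<<7 -> acc=5028 shift=14 [end]
Varint 5: bytes[10:12] = A4 27 -> value 5028 (2 byte(s))
  byte[12]=0xD1 cont=1 payload=0x51=81: acc |= 81<<0 -> acc=81 shift=7
  byte[13]=0x39 cont=0 payload=0x39=57: acc |= 57<<7 -> acc=7377 shift=14 [end]
Varint 6: bytes[12:14] = D1 39 -> value 7377 (2 byte(s))

Answer: 4 1 3 2 2 2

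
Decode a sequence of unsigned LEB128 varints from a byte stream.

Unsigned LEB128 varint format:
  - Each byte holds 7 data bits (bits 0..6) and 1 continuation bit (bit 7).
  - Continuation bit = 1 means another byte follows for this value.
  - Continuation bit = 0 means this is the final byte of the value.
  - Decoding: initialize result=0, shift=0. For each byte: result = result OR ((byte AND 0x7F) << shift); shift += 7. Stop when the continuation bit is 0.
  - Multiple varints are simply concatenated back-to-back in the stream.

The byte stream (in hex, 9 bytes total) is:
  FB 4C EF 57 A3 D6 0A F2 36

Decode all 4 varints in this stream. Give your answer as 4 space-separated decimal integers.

  byte[0]=0xFB cont=1 payload=0x7B=123: acc |= 123<<0 -> acc=123 shift=7
  byte[1]=0x4C cont=0 payload=0x4C=76: acc |= 76<<7 -> acc=9851 shift=14 [end]
Varint 1: bytes[0:2] = FB 4C -> value 9851 (2 byte(s))
  byte[2]=0xEF cont=1 payload=0x6F=111: acc |= 111<<0 -> acc=111 shift=7
  byte[3]=0x57 cont=0 payload=0x57=87: acc |= 87<<7 -> acc=11247 shift=14 [end]
Varint 2: bytes[2:4] = EF 57 -> value 11247 (2 byte(s))
  byte[4]=0xA3 cont=1 payload=0x23=35: acc |= 35<<0 -> acc=35 shift=7
  byte[5]=0xD6 cont=1 payload=0x56=86: acc |= 86<<7 -> acc=11043 shift=14
  byte[6]=0x0A cont=0 payload=0x0A=10: acc |= 10<<14 -> acc=174883 shift=21 [end]
Varint 3: bytes[4:7] = A3 D6 0A -> value 174883 (3 byte(s))
  byte[7]=0xF2 cont=1 payload=0x72=114: acc |= 114<<0 -> acc=114 shift=7
  byte[8]=0x36 cont=0 payload=0x36=54: acc |= 54<<7 -> acc=7026 shift=14 [end]
Varint 4: bytes[7:9] = F2 36 -> value 7026 (2 byte(s))

Answer: 9851 11247 174883 7026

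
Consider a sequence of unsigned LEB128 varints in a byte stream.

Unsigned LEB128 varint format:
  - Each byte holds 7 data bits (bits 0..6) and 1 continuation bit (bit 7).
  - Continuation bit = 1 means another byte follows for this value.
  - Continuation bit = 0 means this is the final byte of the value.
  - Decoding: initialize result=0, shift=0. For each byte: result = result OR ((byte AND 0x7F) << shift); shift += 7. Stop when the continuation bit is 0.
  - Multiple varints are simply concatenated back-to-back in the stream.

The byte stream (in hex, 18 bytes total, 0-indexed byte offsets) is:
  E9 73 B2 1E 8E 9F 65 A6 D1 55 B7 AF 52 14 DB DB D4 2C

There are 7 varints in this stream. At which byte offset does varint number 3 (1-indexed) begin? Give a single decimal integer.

  byte[0]=0xE9 cont=1 payload=0x69=105: acc |= 105<<0 -> acc=105 shift=7
  byte[1]=0x73 cont=0 payload=0x73=115: acc |= 115<<7 -> acc=14825 shift=14 [end]
Varint 1: bytes[0:2] = E9 73 -> value 14825 (2 byte(s))
  byte[2]=0xB2 cont=1 payload=0x32=50: acc |= 50<<0 -> acc=50 shift=7
  byte[3]=0x1E cont=0 payload=0x1E=30: acc |= 30<<7 -> acc=3890 shift=14 [end]
Varint 2: bytes[2:4] = B2 1E -> value 3890 (2 byte(s))
  byte[4]=0x8E cont=1 payload=0x0E=14: acc |= 14<<0 -> acc=14 shift=7
  byte[5]=0x9F cont=1 payload=0x1F=31: acc |= 31<<7 -> acc=3982 shift=14
  byte[6]=0x65 cont=0 payload=0x65=101: acc |= 101<<14 -> acc=1658766 shift=21 [end]
Varint 3: bytes[4:7] = 8E 9F 65 -> value 1658766 (3 byte(s))
  byte[7]=0xA6 cont=1 payload=0x26=38: acc |= 38<<0 -> acc=38 shift=7
  byte[8]=0xD1 cont=1 payload=0x51=81: acc |= 81<<7 -> acc=10406 shift=14
  byte[9]=0x55 cont=0 payload=0x55=85: acc |= 85<<14 -> acc=1403046 shift=21 [end]
Varint 4: bytes[7:10] = A6 D1 55 -> value 1403046 (3 byte(s))
  byte[10]=0xB7 cont=1 payload=0x37=55: acc |= 55<<0 -> acc=55 shift=7
  byte[11]=0xAF cont=1 payload=0x2F=47: acc |= 47<<7 -> acc=6071 shift=14
  byte[12]=0x52 cont=0 payload=0x52=82: acc |= 82<<14 -> acc=1349559 shift=21 [end]
Varint 5: bytes[10:13] = B7 AF 52 -> value 1349559 (3 byte(s))
  byte[13]=0x14 cont=0 payload=0x14=20: acc |= 20<<0 -> acc=20 shift=7 [end]
Varint 6: bytes[13:14] = 14 -> value 20 (1 byte(s))
  byte[14]=0xDB cont=1 payload=0x5B=91: acc |= 91<<0 -> acc=91 shift=7
  byte[15]=0xDB cont=1 payload=0x5B=91: acc |= 91<<7 -> acc=11739 shift=14
  byte[16]=0xD4 cont=1 payload=0x54=84: acc |= 84<<14 -> acc=1387995 shift=21
  byte[17]=0x2C cont=0 payload=0x2C=44: acc |= 44<<21 -> acc=93662683 shift=28 [end]
Varint 7: bytes[14:18] = DB DB D4 2C -> value 93662683 (4 byte(s))

Answer: 4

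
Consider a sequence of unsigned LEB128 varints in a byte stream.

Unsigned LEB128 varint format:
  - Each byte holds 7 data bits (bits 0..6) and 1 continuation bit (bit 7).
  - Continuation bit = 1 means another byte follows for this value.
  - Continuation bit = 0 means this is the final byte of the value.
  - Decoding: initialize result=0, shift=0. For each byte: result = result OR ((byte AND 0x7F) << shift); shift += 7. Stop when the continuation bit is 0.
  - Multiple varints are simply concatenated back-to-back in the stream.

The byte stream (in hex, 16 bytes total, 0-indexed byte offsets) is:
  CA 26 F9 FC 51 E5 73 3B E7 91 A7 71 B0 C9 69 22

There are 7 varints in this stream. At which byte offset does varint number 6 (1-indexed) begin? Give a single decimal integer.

Answer: 12

Derivation:
  byte[0]=0xCA cont=1 payload=0x4A=74: acc |= 74<<0 -> acc=74 shift=7
  byte[1]=0x26 cont=0 payload=0x26=38: acc |= 38<<7 -> acc=4938 shift=14 [end]
Varint 1: bytes[0:2] = CA 26 -> value 4938 (2 byte(s))
  byte[2]=0xF9 cont=1 payload=0x79=121: acc |= 121<<0 -> acc=121 shift=7
  byte[3]=0xFC cont=1 payload=0x7C=124: acc |= 124<<7 -> acc=15993 shift=14
  byte[4]=0x51 cont=0 payload=0x51=81: acc |= 81<<14 -> acc=1343097 shift=21 [end]
Varint 2: bytes[2:5] = F9 FC 51 -> value 1343097 (3 byte(s))
  byte[5]=0xE5 cont=1 payload=0x65=101: acc |= 101<<0 -> acc=101 shift=7
  byte[6]=0x73 cont=0 payload=0x73=115: acc |= 115<<7 -> acc=14821 shift=14 [end]
Varint 3: bytes[5:7] = E5 73 -> value 14821 (2 byte(s))
  byte[7]=0x3B cont=0 payload=0x3B=59: acc |= 59<<0 -> acc=59 shift=7 [end]
Varint 4: bytes[7:8] = 3B -> value 59 (1 byte(s))
  byte[8]=0xE7 cont=1 payload=0x67=103: acc |= 103<<0 -> acc=103 shift=7
  byte[9]=0x91 cont=1 payload=0x11=17: acc |= 17<<7 -> acc=2279 shift=14
  byte[10]=0xA7 cont=1 payload=0x27=39: acc |= 39<<14 -> acc=641255 shift=21
  byte[11]=0x71 cont=0 payload=0x71=113: acc |= 113<<21 -> acc=237619431 shift=28 [end]
Varint 5: bytes[8:12] = E7 91 A7 71 -> value 237619431 (4 byte(s))
  byte[12]=0xB0 cont=1 payload=0x30=48: acc |= 48<<0 -> acc=48 shift=7
  byte[13]=0xC9 cont=1 payload=0x49=73: acc |= 73<<7 -> acc=9392 shift=14
  byte[14]=0x69 cont=0 payload=0x69=105: acc |= 105<<14 -> acc=1729712 shift=21 [end]
Varint 6: bytes[12:15] = B0 C9 69 -> value 1729712 (3 byte(s))
  byte[15]=0x22 cont=0 payload=0x22=34: acc |= 34<<0 -> acc=34 shift=7 [end]
Varint 7: bytes[15:16] = 22 -> value 34 (1 byte(s))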